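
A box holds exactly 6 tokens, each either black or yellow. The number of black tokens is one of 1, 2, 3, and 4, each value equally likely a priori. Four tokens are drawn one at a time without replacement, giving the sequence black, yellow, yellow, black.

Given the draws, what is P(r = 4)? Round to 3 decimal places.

0.286

Under each hypothesis, the probability of the observed sequence is: P(data | r = 1) = (1/6)(5/5)(4/4)(0/3) = 0; P(data | r = 2) = (2/6)(4/5)(3/4)(1/3) = 1/15; P(data | r = 3) = (3/6)(3/5)(2/4)(2/3) = 1/10; P(data | r = 4) = (4/6)(2/5)(1/4)(3/3) = 1/15.
Weighting by the prior gives 1/4 · 0 = 0, 1/4 · 1/15 = 1/60, 1/4 · 1/10 = 1/40, 1/4 · 1/15 = 1/60; these sum to 7/120.
Therefore the posterior P(r = 4 | data) = (1/60) / (7/120) = 2/7.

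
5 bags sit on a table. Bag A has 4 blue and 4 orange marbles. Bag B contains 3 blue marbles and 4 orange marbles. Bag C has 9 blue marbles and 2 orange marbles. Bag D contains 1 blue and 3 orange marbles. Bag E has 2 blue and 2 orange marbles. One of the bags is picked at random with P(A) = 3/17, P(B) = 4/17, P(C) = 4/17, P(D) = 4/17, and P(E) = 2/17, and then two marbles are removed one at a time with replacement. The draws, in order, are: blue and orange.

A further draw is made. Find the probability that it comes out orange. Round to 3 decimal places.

The likelihood of the observed sequence under each hypothesis: P(data | bag A) = (4/8)(4/8) = 0.25; P(data | bag B) = (3/7)(4/7) = 0.2449; P(data | bag C) = (9/11)(2/11) = 0.14876; P(data | bag D) = (1/4)(3/4) = 0.1875; P(data | bag E) = (2/4)(2/4) = 0.25.
The prior-weighted likelihoods are 3/17 · 0.25 = 0.044118, 4/17 · 0.2449 = 0.057623, 4/17 · 0.14876 = 0.035002, 4/17 · 0.1875 = 0.044118, 2/17 · 0.25 = 0.029412; summing to 0.21027.
The posterior is then P(bag A | data) = 0.20981, P(bag B | data) = 0.27404, P(bag C | data) = 0.16646, P(bag D | data) = 0.20981, P(bag E | data) = 0.13987.
The predictive probability is P(orange next | data) = (1/2)(0.20981) + (4/7)(0.27404) + (2/11)(0.16646) + (3/4)(0.20981) + (1/2)(0.13987) = 0.51906.

0.519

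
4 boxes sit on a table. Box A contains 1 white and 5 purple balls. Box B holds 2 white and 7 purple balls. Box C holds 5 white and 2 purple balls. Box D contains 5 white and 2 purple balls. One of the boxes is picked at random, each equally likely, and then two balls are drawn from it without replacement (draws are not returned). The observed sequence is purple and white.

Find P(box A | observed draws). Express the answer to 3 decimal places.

0.199

The likelihood of the observed sequence under each hypothesis: P(data | box A) = (5/6)(1/5) = 0.16667; P(data | box B) = (7/9)(2/8) = 0.19444; P(data | box C) = (2/7)(5/6) = 0.2381; P(data | box D) = (2/7)(5/6) = 0.2381.
Multiplying each by its prior: 1/4 · 0.16667 = 0.041667, 1/4 · 0.19444 = 0.048611, 1/4 · 0.2381 = 0.059524, 1/4 · 0.2381 = 0.059524; summing to 0.20933.
So P(box A | data) = (0.041667) / (0.20933) = 0.19905.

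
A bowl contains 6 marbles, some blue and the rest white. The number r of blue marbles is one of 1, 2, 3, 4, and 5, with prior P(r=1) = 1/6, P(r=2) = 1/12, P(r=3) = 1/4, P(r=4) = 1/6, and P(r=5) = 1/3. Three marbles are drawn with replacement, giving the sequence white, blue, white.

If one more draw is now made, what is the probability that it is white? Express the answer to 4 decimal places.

0.5465

Under each hypothesis, the probability of the observed sequence is: P(data | r = 1) = (5/6)(1/6)(5/6) = 0.11574; P(data | r = 2) = (4/6)(2/6)(4/6) = 0.14815; P(data | r = 3) = (3/6)(3/6)(3/6) = 0.125; P(data | r = 4) = (2/6)(4/6)(2/6) = 0.074074; P(data | r = 5) = (1/6)(5/6)(1/6) = 0.023148.
The prior-weighted likelihoods are 1/6 · 0.11574 = 0.01929, 1/12 · 0.14815 = 0.012346, 1/4 · 0.125 = 0.03125, 1/6 · 0.074074 = 0.012346, 1/3 · 0.023148 = 0.007716; with total 0.082948.
Normalising, the posterior is P(r = 1 | data) = 0.23256, P(r = 2 | data) = 0.14884, P(r = 3 | data) = 0.37674, P(r = 4 | data) = 0.14884, P(r = 5 | data) = 0.093023.
Averaging over the posterior, P(white next | data) = (5/6)(0.23256) + (2/3)(0.14884) + (1/2)(0.37674) + (1/3)(0.14884) + (1/6)(0.093023) = 0.54651.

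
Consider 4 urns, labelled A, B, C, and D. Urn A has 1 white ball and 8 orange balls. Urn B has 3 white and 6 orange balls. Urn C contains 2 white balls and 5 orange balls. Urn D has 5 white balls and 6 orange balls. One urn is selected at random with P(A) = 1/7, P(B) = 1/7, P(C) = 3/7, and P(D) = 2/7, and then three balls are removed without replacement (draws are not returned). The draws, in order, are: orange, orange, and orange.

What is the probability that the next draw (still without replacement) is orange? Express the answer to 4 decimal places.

Under each hypothesis, the probability of the observed sequence is: P(data | urn A) = (8/9)(7/8)(6/7) = 0.66667; P(data | urn B) = (6/9)(5/8)(4/7) = 0.2381; P(data | urn C) = (5/7)(4/6)(3/5) = 0.28571; P(data | urn D) = (6/11)(5/10)(4/9) = 0.12121.
Multiplying each by its prior: 1/7 · 0.66667 = 0.095238, 1/7 · 0.2381 = 0.034014, 3/7 · 0.28571 = 0.12245, 2/7 · 0.12121 = 0.034632; with total 0.28633.
Normalising, the posterior is P(urn A | data) = 0.33261, P(urn B | data) = 0.11879, P(urn C | data) = 0.42765, P(urn D | data) = 0.12095.
So P(orange next | data) = Σ P(orange next | H) P(H | data) = (5/6)(0.33261) + (1/2)(0.11879) + (1/2)(0.42765) + (3/8)(0.12095) = 0.59575.

0.5958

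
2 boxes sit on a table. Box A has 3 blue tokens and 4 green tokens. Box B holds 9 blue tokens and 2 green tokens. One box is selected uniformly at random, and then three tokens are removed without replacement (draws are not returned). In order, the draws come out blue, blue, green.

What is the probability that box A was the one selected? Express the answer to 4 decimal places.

0.4400

Compute the likelihood of the observed sequence for each case: P(data | box A) = (3/7)(2/6)(4/5) = 4/35; P(data | box B) = (9/11)(8/10)(2/9) = 8/55.
Weighting by the prior gives 1/2 · 4/35 = 2/35, 1/2 · 8/55 = 4/55; summing to 10/77.
Hence P(box A | data) = (2/35) / (10/77) = 11/25.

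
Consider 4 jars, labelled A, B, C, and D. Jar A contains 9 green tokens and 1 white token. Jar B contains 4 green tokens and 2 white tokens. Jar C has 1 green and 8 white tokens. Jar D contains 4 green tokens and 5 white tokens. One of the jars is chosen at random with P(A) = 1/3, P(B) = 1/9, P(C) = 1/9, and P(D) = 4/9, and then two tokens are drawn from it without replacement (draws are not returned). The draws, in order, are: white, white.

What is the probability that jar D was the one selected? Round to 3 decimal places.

0.568

The likelihood of the observed sequence under each hypothesis: P(data | jar A) = (1/10)(0/9) = 0; P(data | jar B) = (2/6)(1/5) = 1/15; P(data | jar C) = (8/9)(7/8) = 7/9; P(data | jar D) = (5/9)(4/8) = 5/18.
Multiplying each by its prior: 1/3 · 0 = 0, 1/9 · 1/15 = 1/135, 1/9 · 7/9 = 7/81, 4/9 · 5/18 = 10/81; these sum to 88/405.
Hence P(jar D | data) = (10/81) / (88/405) = 25/44.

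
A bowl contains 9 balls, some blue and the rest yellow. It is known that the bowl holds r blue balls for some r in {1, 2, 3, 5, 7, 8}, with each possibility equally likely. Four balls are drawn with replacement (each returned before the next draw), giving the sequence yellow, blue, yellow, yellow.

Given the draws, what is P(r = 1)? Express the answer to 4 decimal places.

Compute the likelihood of the observed sequence for each case: P(data | r = 1) = (8/9)(1/9)(8/9)(8/9) = 0.078037; P(data | r = 2) = (7/9)(2/9)(7/9)(7/9) = 0.10456; P(data | r = 3) = (6/9)(3/9)(6/9)(6/9) = 0.098765; P(data | r = 5) = (4/9)(5/9)(4/9)(4/9) = 0.048773; P(data | r = 7) = (2/9)(7/9)(2/9)(2/9) = 0.0085353; P(data | r = 8) = (1/9)(8/9)(1/9)(1/9) = 0.0012193.
Weighting by the prior gives 1/6 · 0.078037 = 0.013006, 1/6 · 0.10456 = 0.017426, 1/6 · 0.098765 = 0.016461, 1/6 · 0.048773 = 0.0081288, 1/6 · 0.0085353 = 0.0014225, 1/6 · 0.0012193 = 0.00020322; with total 0.056648.
Therefore the posterior P(r = 1 | data) = (0.013006) / (0.056648) = 0.2296.

0.2296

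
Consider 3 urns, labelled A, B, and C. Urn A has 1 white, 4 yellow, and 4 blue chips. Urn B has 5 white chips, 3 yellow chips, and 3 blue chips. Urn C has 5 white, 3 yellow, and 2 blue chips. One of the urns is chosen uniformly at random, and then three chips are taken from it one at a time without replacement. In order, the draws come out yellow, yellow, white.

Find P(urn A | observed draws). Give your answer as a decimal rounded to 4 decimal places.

0.2486

Under each hypothesis, the probability of the observed sequence is: P(data | urn A) = (4/9)(3/8)(1/7) = 0.02381; P(data | urn B) = (3/11)(2/10)(5/9) = 0.030303; P(data | urn C) = (3/10)(2/9)(5/8) = 0.041667.
Weighting by the prior gives 1/3 · 0.02381 = 0.0079365, 1/3 · 0.030303 = 0.010101, 1/3 · 0.041667 = 0.013889; these sum to 0.031926.
Hence P(urn A | data) = (0.0079365) / (0.031926) = 0.24859.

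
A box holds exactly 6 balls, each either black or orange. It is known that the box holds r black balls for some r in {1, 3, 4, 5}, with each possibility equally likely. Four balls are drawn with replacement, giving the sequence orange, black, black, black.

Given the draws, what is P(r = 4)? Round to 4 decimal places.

0.3776

Under each hypothesis, the probability of the observed sequence is: P(data | r = 1) = (5/6)(1/6)(1/6)(1/6) = 0.003858; P(data | r = 3) = (3/6)(3/6)(3/6)(3/6) = 0.0625; P(data | r = 4) = (2/6)(4/6)(4/6)(4/6) = 0.098765; P(data | r = 5) = (1/6)(5/6)(5/6)(5/6) = 0.096451.
Weighting by the prior gives 1/4 · 0.003858 = 0.00096451, 1/4 · 0.0625 = 0.015625, 1/4 · 0.098765 = 0.024691, 1/4 · 0.096451 = 0.024113; summing to 0.065394.
By Bayes' rule, P(r = 4 | data) = (0.024691) / (0.065394) = 0.37758.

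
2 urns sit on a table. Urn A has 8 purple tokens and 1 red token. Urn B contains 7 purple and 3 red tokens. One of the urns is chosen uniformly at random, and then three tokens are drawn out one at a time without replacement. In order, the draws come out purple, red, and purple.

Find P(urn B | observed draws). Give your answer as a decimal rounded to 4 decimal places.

0.6117

Under each hypothesis, the probability of the observed sequence is: P(data | urn A) = (8/9)(1/8)(7/7) = 1/9; P(data | urn B) = (7/10)(3/9)(6/8) = 7/40.
Multiplying each by its prior: 1/2 · 1/9 = 1/18, 1/2 · 7/40 = 7/80; these sum to 103/720.
So P(urn B | data) = (7/80) / (103/720) = 63/103.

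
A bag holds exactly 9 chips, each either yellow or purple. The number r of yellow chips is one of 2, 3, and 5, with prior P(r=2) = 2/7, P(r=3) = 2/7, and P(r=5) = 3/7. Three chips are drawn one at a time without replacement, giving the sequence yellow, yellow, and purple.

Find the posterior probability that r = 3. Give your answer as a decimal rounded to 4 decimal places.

0.2118

The likelihood of the observed sequence under each hypothesis: P(data | r = 2) = (2/9)(1/8)(7/7) = 1/36; P(data | r = 3) = (3/9)(2/8)(6/7) = 1/14; P(data | r = 5) = (5/9)(4/8)(4/7) = 10/63.
Weighting by the prior gives 2/7 · 1/36 = 1/126, 2/7 · 1/14 = 1/49, 3/7 · 10/63 = 10/147; with total 85/882.
By Bayes' rule, P(r = 3 | data) = (1/49) / (85/882) = 18/85.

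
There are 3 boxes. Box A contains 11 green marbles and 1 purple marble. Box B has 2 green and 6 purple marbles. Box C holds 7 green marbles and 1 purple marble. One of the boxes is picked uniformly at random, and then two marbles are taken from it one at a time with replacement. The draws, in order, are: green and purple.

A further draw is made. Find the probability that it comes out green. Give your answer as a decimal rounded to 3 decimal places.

0.570

For each hypothesis, P(data | H) works out to: P(data | box A) = (11/12)(1/12) = 0.076389; P(data | box B) = (2/8)(6/8) = 0.1875; P(data | box C) = (7/8)(1/8) = 0.10938.
Weighting by the prior gives 1/3 · 0.076389 = 0.025463, 1/3 · 0.1875 = 0.0625, 1/3 · 0.10938 = 0.036458; summing to 0.12442.
The posterior is then P(box A | data) = 0.20465, P(box B | data) = 0.50233, P(box C | data) = 0.29302.
So P(green next | data) = Σ P(green next | H) P(H | data) = (11/12)(0.20465) + (1/4)(0.50233) + (7/8)(0.29302) = 0.56957.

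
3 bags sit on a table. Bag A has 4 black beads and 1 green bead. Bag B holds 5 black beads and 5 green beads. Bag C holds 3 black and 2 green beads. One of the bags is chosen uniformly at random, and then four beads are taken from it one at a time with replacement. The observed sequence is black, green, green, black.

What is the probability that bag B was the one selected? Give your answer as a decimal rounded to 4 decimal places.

For each hypothesis, P(data | H) works out to: P(data | bag A) = (4/5)(1/5)(1/5)(4/5) = 0.0256; P(data | bag B) = (5/10)(5/10)(5/10)(5/10) = 0.0625; P(data | bag C) = (3/5)(2/5)(2/5)(3/5) = 0.0576.
Weighting by the prior gives 1/3 · 0.0256 = 0.0085333, 1/3 · 0.0625 = 0.020833, 1/3 · 0.0576 = 0.0192; these sum to 0.048567.
Hence P(bag B | data) = (0.020833) / (0.048567) = 0.42896.

0.4290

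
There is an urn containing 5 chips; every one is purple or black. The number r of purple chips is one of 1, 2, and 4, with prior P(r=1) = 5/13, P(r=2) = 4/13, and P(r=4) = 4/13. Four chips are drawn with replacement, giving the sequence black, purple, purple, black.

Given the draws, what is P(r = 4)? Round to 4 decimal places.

0.2222

For each hypothesis, P(data | H) works out to: P(data | r = 1) = (4/5)(1/5)(1/5)(4/5) = 0.0256; P(data | r = 2) = (3/5)(2/5)(2/5)(3/5) = 0.0576; P(data | r = 4) = (1/5)(4/5)(4/5)(1/5) = 0.0256.
The prior-weighted likelihoods are 5/13 · 0.0256 = 0.0098462, 4/13 · 0.0576 = 0.017723, 4/13 · 0.0256 = 0.0078769; summing to 0.035446.
So P(r = 4 | data) = (0.0078769) / (0.035446) = 0.22222.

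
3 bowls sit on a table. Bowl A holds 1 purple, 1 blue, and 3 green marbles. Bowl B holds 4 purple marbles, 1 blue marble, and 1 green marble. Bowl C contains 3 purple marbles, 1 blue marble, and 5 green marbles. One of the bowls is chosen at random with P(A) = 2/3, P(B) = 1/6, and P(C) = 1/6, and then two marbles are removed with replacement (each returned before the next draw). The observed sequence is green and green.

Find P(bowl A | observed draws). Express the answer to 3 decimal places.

The likelihood of the observed sequence under each hypothesis: P(data | bowl A) = (3/5)(3/5) = 0.36; P(data | bowl B) = (1/6)(1/6) = 0.027778; P(data | bowl C) = (5/9)(5/9) = 0.30864.
Weighting by the prior gives 2/3 · 0.36 = 0.24, 1/6 · 0.027778 = 0.0046296, 1/6 · 0.30864 = 0.05144; summing to 0.29607.
By Bayes' rule, P(bowl A | data) = (0.24) / (0.29607) = 0.81062.

0.811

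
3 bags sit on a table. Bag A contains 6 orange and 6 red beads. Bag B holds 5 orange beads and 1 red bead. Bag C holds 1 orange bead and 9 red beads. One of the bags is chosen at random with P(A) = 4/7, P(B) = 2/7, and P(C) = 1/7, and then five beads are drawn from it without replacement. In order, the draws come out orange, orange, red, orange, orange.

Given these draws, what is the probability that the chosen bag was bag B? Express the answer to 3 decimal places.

For each hypothesis, P(data | H) works out to: P(data | bag A) = (6/12)(5/11)(6/10)(4/9)(3/8) = 1/44; P(data | bag B) = (5/6)(4/5)(1/4)(3/3)(2/2) = 1/6; P(data | bag C) = (1/10)(0/9) = 0.
The prior-weighted likelihoods are 4/7 · 1/44 = 1/77, 2/7 · 1/6 = 1/21, 1/7 · 0 = 0; with total 2/33.
So P(bag B | data) = (1/21) / (2/33) = 11/14.

0.786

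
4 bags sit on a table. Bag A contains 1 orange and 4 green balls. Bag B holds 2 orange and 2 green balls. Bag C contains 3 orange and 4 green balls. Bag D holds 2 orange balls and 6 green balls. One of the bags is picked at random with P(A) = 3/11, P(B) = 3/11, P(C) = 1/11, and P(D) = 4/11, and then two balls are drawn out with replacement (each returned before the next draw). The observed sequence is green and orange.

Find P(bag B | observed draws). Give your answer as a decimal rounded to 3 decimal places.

For each hypothesis, P(data | H) works out to: P(data | bag A) = (4/5)(1/5) = 0.16; P(data | bag B) = (2/4)(2/4) = 0.25; P(data | bag C) = (4/7)(3/7) = 0.2449; P(data | bag D) = (6/8)(2/8) = 0.1875.
Weighting by the prior gives 3/11 · 0.16 = 0.043636, 3/11 · 0.25 = 0.068182, 1/11 · 0.2449 = 0.022263, 4/11 · 0.1875 = 0.068182; summing to 0.20226.
So P(bag B | data) = (0.068182) / (0.20226) = 0.33709.

0.337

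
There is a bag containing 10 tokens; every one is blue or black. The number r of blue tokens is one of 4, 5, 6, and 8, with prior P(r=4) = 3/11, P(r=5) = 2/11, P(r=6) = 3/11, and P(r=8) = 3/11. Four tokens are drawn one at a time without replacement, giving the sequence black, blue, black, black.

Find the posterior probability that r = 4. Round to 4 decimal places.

Compute the likelihood of the observed sequence for each case: P(data | r = 4) = (6/10)(4/9)(5/8)(4/7) = 0.095238; P(data | r = 5) = (5/10)(5/9)(4/8)(3/7) = 0.059524; P(data | r = 6) = (4/10)(6/9)(3/8)(2/7) = 0.028571; P(data | r = 8) = (2/10)(8/9)(1/8)(0/7) = 0.
The prior-weighted likelihoods are 3/11 · 0.095238 = 0.025974, 2/11 · 0.059524 = 0.010823, 3/11 · 0.028571 = 0.0077922, 3/11 · 0 = 0; with total 0.044589.
So P(r = 4 | data) = (0.025974) / (0.044589) = 0.58252.

0.5825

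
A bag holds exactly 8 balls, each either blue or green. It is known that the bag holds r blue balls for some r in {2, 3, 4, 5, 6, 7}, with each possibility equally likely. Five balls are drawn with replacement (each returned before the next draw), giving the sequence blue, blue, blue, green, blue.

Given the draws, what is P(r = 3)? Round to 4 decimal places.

0.0483

The likelihood of the observed sequence under each hypothesis: P(data | r = 2) = (2/8)(2/8)(2/8)(6/8)(2/8) = 0.0029297; P(data | r = 3) = (3/8)(3/8)(3/8)(5/8)(3/8) = 0.01236; P(data | r = 4) = (4/8)(4/8)(4/8)(4/8)(4/8) = 0.03125; P(data | r = 5) = (5/8)(5/8)(5/8)(3/8)(5/8) = 0.05722; P(data | r = 6) = (6/8)(6/8)(6/8)(2/8)(6/8) = 0.079102; P(data | r = 7) = (7/8)(7/8)(7/8)(1/8)(7/8) = 0.073273.
Multiplying each by its prior: 1/6 · 0.0029297 = 0.00048828, 1/6 · 0.01236 = 0.0020599, 1/6 · 0.03125 = 0.0052083, 1/6 · 0.05722 = 0.0095367, 1/6 · 0.079102 = 0.013184, 1/6 · 0.073273 = 0.012212; with total 0.042689.
Hence P(r = 3 | data) = (0.0020599) / (0.042689) = 0.048254.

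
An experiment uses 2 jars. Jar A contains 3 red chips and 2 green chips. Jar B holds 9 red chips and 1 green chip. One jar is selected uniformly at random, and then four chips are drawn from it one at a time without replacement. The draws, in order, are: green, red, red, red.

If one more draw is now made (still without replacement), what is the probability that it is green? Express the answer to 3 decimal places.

0.500

For each hypothesis, P(data | H) works out to: P(data | jar A) = (2/5)(3/4)(2/3)(1/2) = 1/10; P(data | jar B) = (1/10)(9/9)(8/8)(7/7) = 1/10.
Weighting by the prior gives 1/2 · 1/10 = 1/20, 1/2 · 1/10 = 1/20; summing to 1/10.
The posterior is then P(jar A | data) = 1/2, P(jar B | data) = 1/2.
The predictive probability is P(green next | data) = (1)(1/2) + (0)(1/2) = 1/2.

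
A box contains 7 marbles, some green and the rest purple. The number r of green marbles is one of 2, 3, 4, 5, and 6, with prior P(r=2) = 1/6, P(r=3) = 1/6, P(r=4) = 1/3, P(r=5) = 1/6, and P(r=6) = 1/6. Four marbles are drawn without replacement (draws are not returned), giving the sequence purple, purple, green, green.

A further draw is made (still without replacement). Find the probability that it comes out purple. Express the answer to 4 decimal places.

Under each hypothesis, the probability of the observed sequence is: P(data | r = 2) = (5/7)(4/6)(2/5)(1/4) = 1/21; P(data | r = 3) = (4/7)(3/6)(3/5)(2/4) = 3/35; P(data | r = 4) = (3/7)(2/6)(4/5)(3/4) = 3/35; P(data | r = 5) = (2/7)(1/6)(5/5)(4/4) = 1/21; P(data | r = 6) = (1/7)(0/6) = 0.
Weighting by the prior gives 1/6 · 1/21 = 1/126, 1/6 · 3/35 = 1/70, 1/3 · 3/35 = 1/35, 1/6 · 1/21 = 1/126, 1/6 · 0 = 0; these sum to 37/630.
Normalising, the posterior is P(r = 2 | data) = 5/37, P(r = 3 | data) = 9/37, P(r = 4 | data) = 18/37, P(r = 5 | data) = 5/37, P(r = 6 | data) = 0.
Averaging over the posterior, P(purple next | data) = (1)(5/37) + (2/3)(9/37) + (1/3)(18/37) + (0)(5/37) = 17/37.

0.4595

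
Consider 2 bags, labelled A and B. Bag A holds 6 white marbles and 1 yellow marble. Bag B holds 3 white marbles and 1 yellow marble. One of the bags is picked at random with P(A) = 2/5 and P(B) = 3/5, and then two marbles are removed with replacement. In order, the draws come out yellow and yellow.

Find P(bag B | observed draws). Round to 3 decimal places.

0.821

Compute the likelihood of the observed sequence for each case: P(data | bag A) = (1/7)(1/7) = 0.020408; P(data | bag B) = (1/4)(1/4) = 0.0625.
Multiplying each by its prior: 2/5 · 0.020408 = 0.0081633, 3/5 · 0.0625 = 0.0375; with total 0.045663.
By Bayes' rule, P(bag B | data) = (0.0375) / (0.045663) = 0.82123.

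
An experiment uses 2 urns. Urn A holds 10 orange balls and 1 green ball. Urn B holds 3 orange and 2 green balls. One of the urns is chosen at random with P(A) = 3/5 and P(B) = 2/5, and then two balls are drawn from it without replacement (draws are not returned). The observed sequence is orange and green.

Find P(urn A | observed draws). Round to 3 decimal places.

Under each hypothesis, the probability of the observed sequence is: P(data | urn A) = (10/11)(1/10) = 1/11; P(data | urn B) = (3/5)(2/4) = 3/10.
Multiplying each by its prior: 3/5 · 1/11 = 3/55, 2/5 · 3/10 = 3/25; these sum to 48/275.
Hence P(urn A | data) = (3/55) / (48/275) = 5/16.

0.313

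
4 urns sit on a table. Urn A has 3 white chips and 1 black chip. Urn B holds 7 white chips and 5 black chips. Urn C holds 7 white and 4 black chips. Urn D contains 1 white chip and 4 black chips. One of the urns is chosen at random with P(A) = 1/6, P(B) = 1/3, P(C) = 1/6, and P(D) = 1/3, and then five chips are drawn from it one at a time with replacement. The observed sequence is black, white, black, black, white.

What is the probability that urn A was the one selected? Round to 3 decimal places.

0.074

Compute the likelihood of the observed sequence for each case: P(data | urn A) = (1/4)(3/4)(1/4)(1/4)(3/4) = 0.0087891; P(data | urn B) = (5/12)(7/12)(5/12)(5/12)(7/12) = 0.024615; P(data | urn C) = (4/11)(7/11)(4/11)(4/11)(7/11) = 0.019472; P(data | urn D) = (4/5)(1/5)(4/5)(4/5)(1/5) = 0.02048.
Weighting by the prior gives 1/6 · 0.0087891 = 0.0014648, 1/3 · 0.024615 = 0.008205, 1/6 · 0.019472 = 0.0032453, 1/3 · 0.02048 = 0.0068267; summing to 0.019742.
So P(urn A | data) = (0.0014648) / (0.019742) = 0.0742.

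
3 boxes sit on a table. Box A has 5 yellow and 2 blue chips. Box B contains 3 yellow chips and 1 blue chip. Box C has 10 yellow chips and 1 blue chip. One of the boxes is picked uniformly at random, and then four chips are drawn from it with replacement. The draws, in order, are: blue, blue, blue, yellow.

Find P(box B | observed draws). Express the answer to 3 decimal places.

0.403

For each hypothesis, P(data | H) works out to: P(data | box A) = (2/7)(2/7)(2/7)(5/7) = 0.01666; P(data | box B) = (1/4)(1/4)(1/4)(3/4) = 0.011719; P(data | box C) = (1/11)(1/11)(1/11)(10/11) = 0.00068301.
Weighting by the prior gives 1/3 · 0.01666 = 0.0055532, 1/3 · 0.011719 = 0.0039062, 1/3 · 0.00068301 = 0.00022767; with total 0.0096872.
By Bayes' rule, P(box B | data) = (0.0039062) / (0.0096872) = 0.40324.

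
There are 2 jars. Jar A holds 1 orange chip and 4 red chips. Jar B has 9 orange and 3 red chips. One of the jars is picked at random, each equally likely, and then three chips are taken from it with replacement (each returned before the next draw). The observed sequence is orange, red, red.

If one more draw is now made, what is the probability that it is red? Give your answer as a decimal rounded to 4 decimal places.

0.6526

For each hypothesis, P(data | H) works out to: P(data | jar A) = (1/5)(4/5)(4/5) = 0.128; P(data | jar B) = (9/12)(3/12)(3/12) = 0.046875.
Weighting by the prior gives 1/2 · 0.128 = 0.064, 1/2 · 0.046875 = 0.023438; with total 0.087438.
Normalising, the posterior is P(jar A | data) = 0.73195, P(jar B | data) = 0.26805.
So P(red next | data) = Σ P(red next | H) P(H | data) = (4/5)(0.73195) + (1/4)(0.26805) = 0.65257.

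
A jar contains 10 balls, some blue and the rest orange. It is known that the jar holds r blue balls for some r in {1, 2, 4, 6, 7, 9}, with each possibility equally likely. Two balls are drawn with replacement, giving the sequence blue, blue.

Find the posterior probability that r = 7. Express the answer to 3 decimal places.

The likelihood of the observed sequence under each hypothesis: P(data | r = 1) = (1/10)(1/10) = 1/100; P(data | r = 2) = (2/10)(2/10) = 1/25; P(data | r = 4) = (4/10)(4/10) = 4/25; P(data | r = 6) = (6/10)(6/10) = 9/25; P(data | r = 7) = (7/10)(7/10) = 49/100; P(data | r = 9) = (9/10)(9/10) = 81/100.
Weighting by the prior gives 1/6 · 1/100 = 1/600, 1/6 · 1/25 = 1/150, 1/6 · 4/25 = 2/75, 1/6 · 9/25 = 3/50, 1/6 · 49/100 = 49/600, 1/6 · 81/100 = 27/200; these sum to 187/600.
Hence P(r = 7 | data) = (49/600) / (187/600) = 49/187.

0.262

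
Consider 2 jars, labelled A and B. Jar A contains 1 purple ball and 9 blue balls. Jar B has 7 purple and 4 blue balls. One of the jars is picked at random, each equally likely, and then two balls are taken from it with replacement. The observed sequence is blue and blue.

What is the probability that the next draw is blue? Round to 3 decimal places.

0.825

Under each hypothesis, the probability of the observed sequence is: P(data | jar A) = (9/10)(9/10) = 0.81; P(data | jar B) = (4/11)(4/11) = 0.13223.
Weighting by the prior gives 1/2 · 0.81 = 0.405, 1/2 · 0.13223 = 0.066116; these sum to 0.47112.
Normalising, the posterior is P(jar A | data) = 0.85966, P(jar B | data) = 0.14034.
So P(blue next | data) = Σ P(blue next | H) P(H | data) = (9/10)(0.85966) + (4/11)(0.14034) = 0.82473.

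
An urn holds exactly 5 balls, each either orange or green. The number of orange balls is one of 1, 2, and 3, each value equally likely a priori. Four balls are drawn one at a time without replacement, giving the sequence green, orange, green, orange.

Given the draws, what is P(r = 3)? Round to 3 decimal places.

0.500

For each hypothesis, P(data | H) works out to: P(data | r = 1) = (4/5)(1/4)(3/3)(0/2) = 0; P(data | r = 2) = (3/5)(2/4)(2/3)(1/2) = 1/10; P(data | r = 3) = (2/5)(3/4)(1/3)(2/2) = 1/10.
Multiplying each by its prior: 1/3 · 0 = 0, 1/3 · 1/10 = 1/30, 1/3 · 1/10 = 1/30; these sum to 1/15.
Therefore the posterior P(r = 3 | data) = (1/30) / (1/15) = 1/2.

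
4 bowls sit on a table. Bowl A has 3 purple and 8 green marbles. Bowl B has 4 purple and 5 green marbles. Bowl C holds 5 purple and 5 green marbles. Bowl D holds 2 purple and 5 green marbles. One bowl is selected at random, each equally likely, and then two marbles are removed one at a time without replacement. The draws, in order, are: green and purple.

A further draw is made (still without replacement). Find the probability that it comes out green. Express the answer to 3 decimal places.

Compute the likelihood of the observed sequence for each case: P(data | bowl A) = (8/11)(3/10) = 0.21818; P(data | bowl B) = (5/9)(4/8) = 0.27778; P(data | bowl C) = (5/10)(5/9) = 0.27778; P(data | bowl D) = (5/7)(2/6) = 0.2381.
The prior-weighted likelihoods are 1/4 · 0.21818 = 0.054545, 1/4 · 0.27778 = 0.069444, 1/4 · 0.27778 = 0.069444, 1/4 · 0.2381 = 0.059524; summing to 0.25296.
Normalising, the posterior is P(bowl A | data) = 0.21563, P(bowl B | data) = 0.27453, P(bowl C | data) = 0.27453, P(bowl D | data) = 0.23531.
The predictive probability is P(green next | data) = (7/9)(0.21563) + (4/7)(0.27453) + (1/2)(0.27453) + (4/5)(0.23531) = 0.6501.

0.650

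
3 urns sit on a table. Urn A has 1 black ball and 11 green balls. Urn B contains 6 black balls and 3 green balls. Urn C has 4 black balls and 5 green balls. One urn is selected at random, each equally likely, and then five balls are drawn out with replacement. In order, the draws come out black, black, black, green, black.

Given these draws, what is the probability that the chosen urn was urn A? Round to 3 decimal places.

Compute the likelihood of the observed sequence for each case: P(data | urn A) = (1/12)(1/12)(1/12)(11/12)(1/12) = 4.4207e-05; P(data | urn B) = (6/9)(6/9)(6/9)(3/9)(6/9) = 0.065844; P(data | urn C) = (4/9)(4/9)(4/9)(5/9)(4/9) = 0.021677.
Multiplying each by its prior: 1/3 · 4.4207e-05 = 1.4736e-05, 1/3 · 0.065844 = 0.021948, 1/3 · 0.021677 = 0.0072256; these sum to 0.029188.
Hence P(urn A | data) = (1.4736e-05) / (0.029188) = 0.00050484.

0.001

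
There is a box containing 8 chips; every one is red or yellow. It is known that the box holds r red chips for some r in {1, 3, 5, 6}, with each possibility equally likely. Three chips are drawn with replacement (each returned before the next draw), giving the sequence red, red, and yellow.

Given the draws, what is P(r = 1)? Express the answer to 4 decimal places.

0.0352

Under each hypothesis, the probability of the observed sequence is: P(data | r = 1) = (1/8)(1/8)(7/8) = 0.013672; P(data | r = 3) = (3/8)(3/8)(5/8) = 0.087891; P(data | r = 5) = (5/8)(5/8)(3/8) = 0.14648; P(data | r = 6) = (6/8)(6/8)(2/8) = 0.14062.
Weighting by the prior gives 1/4 · 0.013672 = 0.003418, 1/4 · 0.087891 = 0.021973, 1/4 · 0.14648 = 0.036621, 1/4 · 0.14062 = 0.035156; summing to 0.097168.
Therefore the posterior P(r = 1 | data) = (0.003418) / (0.097168) = 0.035176.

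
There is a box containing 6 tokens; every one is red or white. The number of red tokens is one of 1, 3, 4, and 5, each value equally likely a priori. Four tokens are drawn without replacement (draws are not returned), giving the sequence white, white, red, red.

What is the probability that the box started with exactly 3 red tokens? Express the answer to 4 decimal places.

0.6000

Compute the likelihood of the observed sequence for each case: P(data | r = 1) = (5/6)(4/5)(1/4)(0/3) = 0; P(data | r = 3) = (3/6)(2/5)(3/4)(2/3) = 1/10; P(data | r = 4) = (2/6)(1/5)(4/4)(3/3) = 1/15; P(data | r = 5) = (1/6)(0/5) = 0.
Weighting by the prior gives 1/4 · 0 = 0, 1/4 · 1/10 = 1/40, 1/4 · 1/15 = 1/60, 1/4 · 0 = 0; with total 1/24.
Hence P(r = 3 | data) = (1/40) / (1/24) = 3/5.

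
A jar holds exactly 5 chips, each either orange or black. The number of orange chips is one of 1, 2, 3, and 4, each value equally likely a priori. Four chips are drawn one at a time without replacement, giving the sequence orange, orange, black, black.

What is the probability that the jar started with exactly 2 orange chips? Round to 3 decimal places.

0.500

Under each hypothesis, the probability of the observed sequence is: P(data | r = 1) = (1/5)(0/4) = 0; P(data | r = 2) = (2/5)(1/4)(3/3)(2/2) = 1/10; P(data | r = 3) = (3/5)(2/4)(2/3)(1/2) = 1/10; P(data | r = 4) = (4/5)(3/4)(1/3)(0/2) = 0.
Weighting by the prior gives 1/4 · 0 = 0, 1/4 · 1/10 = 1/40, 1/4 · 1/10 = 1/40, 1/4 · 0 = 0; with total 1/20.
So P(r = 2 | data) = (1/40) / (1/20) = 1/2.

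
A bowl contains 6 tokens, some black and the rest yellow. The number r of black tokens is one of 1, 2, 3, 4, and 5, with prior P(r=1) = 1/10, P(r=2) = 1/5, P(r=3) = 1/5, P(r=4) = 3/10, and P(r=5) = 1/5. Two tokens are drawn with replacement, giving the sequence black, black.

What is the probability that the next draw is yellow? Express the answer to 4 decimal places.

0.3160

For each hypothesis, P(data | H) works out to: P(data | r = 1) = (1/6)(1/6) = 1/36; P(data | r = 2) = (2/6)(2/6) = 1/9; P(data | r = 3) = (3/6)(3/6) = 1/4; P(data | r = 4) = (4/6)(4/6) = 4/9; P(data | r = 5) = (5/6)(5/6) = 25/36.
Multiplying each by its prior: 1/10 · 1/36 = 1/360, 1/5 · 1/9 = 1/45, 1/5 · 1/4 = 1/20, 3/10 · 4/9 = 2/15, 1/5 · 25/36 = 5/36; these sum to 25/72.
Dividing through by the total gives posterior P(r = 1 | data) = 1/125, P(r = 2 | data) = 8/125, P(r = 3 | data) = 18/125, P(r = 4 | data) = 48/125, P(r = 5 | data) = 2/5.
So P(yellow next | data) = Σ P(yellow next | H) P(H | data) = (5/6)(1/125) + (2/3)(8/125) + (1/2)(18/125) + (1/3)(48/125) + (1/6)(2/5) = 79/250.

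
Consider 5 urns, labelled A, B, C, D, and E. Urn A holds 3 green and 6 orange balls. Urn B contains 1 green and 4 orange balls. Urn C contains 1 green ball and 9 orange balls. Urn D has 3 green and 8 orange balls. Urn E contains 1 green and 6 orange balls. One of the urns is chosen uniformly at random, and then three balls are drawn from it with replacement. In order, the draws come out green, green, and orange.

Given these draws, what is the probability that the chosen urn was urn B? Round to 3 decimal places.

0.171

Compute the likelihood of the observed sequence for each case: P(data | urn A) = (3/9)(3/9)(6/9) = 0.074074; P(data | urn B) = (1/5)(1/5)(4/5) = 0.032; P(data | urn C) = (1/10)(1/10)(9/10) = 0.009; P(data | urn D) = (3/11)(3/11)(8/11) = 0.054095; P(data | urn E) = (1/7)(1/7)(6/7) = 0.017493.
Multiplying each by its prior: 1/5 · 0.074074 = 0.014815, 1/5 · 0.032 = 0.0064, 1/5 · 0.009 = 0.0018, 1/5 · 0.054095 = 0.010819, 1/5 · 0.017493 = 0.0034985; with total 0.037332.
By Bayes' rule, P(urn B | data) = (0.0064) / (0.037332) = 0.17143.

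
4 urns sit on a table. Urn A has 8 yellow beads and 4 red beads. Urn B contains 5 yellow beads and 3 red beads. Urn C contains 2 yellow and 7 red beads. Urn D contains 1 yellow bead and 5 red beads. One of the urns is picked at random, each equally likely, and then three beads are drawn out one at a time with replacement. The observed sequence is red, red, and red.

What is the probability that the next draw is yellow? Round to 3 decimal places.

0.227

Compute the likelihood of the observed sequence for each case: P(data | urn A) = (4/12)(4/12)(4/12) = 0.037037; P(data | urn B) = (3/8)(3/8)(3/8) = 0.052734; P(data | urn C) = (7/9)(7/9)(7/9) = 0.47051; P(data | urn D) = (5/6)(5/6)(5/6) = 0.5787.
Multiplying each by its prior: 1/4 · 0.037037 = 0.0092593, 1/4 · 0.052734 = 0.013184, 1/4 · 0.47051 = 0.11763, 1/4 · 0.5787 = 0.14468; summing to 0.28475.
Normalising, the posterior is P(urn A | data) = 0.032518, P(urn B | data) = 0.0463, P(urn C | data) = 0.41309, P(urn D | data) = 0.50809.
So P(yellow next | data) = Σ P(yellow next | H) P(H | data) = (2/3)(0.032518) + (5/8)(0.0463) + (2/9)(0.41309) + (1/6)(0.50809) = 0.2271.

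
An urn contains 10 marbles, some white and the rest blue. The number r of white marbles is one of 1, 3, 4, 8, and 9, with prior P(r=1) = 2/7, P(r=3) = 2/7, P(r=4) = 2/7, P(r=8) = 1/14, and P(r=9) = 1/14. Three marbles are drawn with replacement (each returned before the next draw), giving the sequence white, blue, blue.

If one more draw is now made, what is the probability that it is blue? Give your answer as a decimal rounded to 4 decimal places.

Compute the likelihood of the observed sequence for each case: P(data | r = 1) = (1/10)(9/10)(9/10) = 0.081; P(data | r = 3) = (3/10)(7/10)(7/10) = 0.147; P(data | r = 4) = (4/10)(6/10)(6/10) = 0.144; P(data | r = 8) = (8/10)(2/10)(2/10) = 0.032; P(data | r = 9) = (9/10)(1/10)(1/10) = 0.009.
The prior-weighted likelihoods are 2/7 · 0.081 = 0.023143, 2/7 · 0.147 = 0.042, 2/7 · 0.144 = 0.041143, 1/14 · 0.032 = 0.0022857, 1/14 · 0.009 = 0.00064286; summing to 0.10921.
The posterior is then P(r = 1 | data) = 0.2119, P(r = 3 | data) = 0.38457, P(r = 4 | data) = 0.37672, P(r = 8 | data) = 0.020929, P(r = 9 | data) = 0.0058862.
So P(blue next | data) = Σ P(blue next | H) P(H | data) = (9/10)(0.2119) + (7/10)(0.38457) + (3/5)(0.37672) + (1/5)(0.020929) + (1/10)(0.0058862) = 0.69071.

0.6907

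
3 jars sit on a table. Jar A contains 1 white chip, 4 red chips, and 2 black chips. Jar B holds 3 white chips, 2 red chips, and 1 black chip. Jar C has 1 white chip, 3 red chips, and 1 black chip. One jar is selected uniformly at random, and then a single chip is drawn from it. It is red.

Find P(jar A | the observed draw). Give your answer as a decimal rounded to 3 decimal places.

For each hypothesis, P(data | H) works out to: P(data | jar A) = (4/7) = 4/7; P(data | jar B) = (2/6) = 1/3; P(data | jar C) = (3/5) = 3/5.
Weighting by the prior gives 1/3 · 4/7 = 4/21, 1/3 · 1/3 = 1/9, 1/3 · 3/5 = 1/5; with total 158/315.
Hence P(jar A | data) = (4/21) / (158/315) = 30/79.

0.380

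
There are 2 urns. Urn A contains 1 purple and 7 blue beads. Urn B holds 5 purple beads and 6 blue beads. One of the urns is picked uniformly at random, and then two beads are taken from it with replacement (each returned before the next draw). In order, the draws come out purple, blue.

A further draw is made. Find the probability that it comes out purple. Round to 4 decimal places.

For each hypothesis, P(data | H) works out to: P(data | urn A) = (1/8)(7/8) = 0.10938; P(data | urn B) = (5/11)(6/11) = 0.24793.
The prior-weighted likelihoods are 1/2 · 0.10938 = 0.054688, 1/2 · 0.24793 = 0.12397; with total 0.17865.
Normalising, the posterior is P(urn A | data) = 0.30611, P(urn B | data) = 0.69389.
Averaging over the posterior, P(purple next | data) = (1/8)(0.30611) + (5/11)(0.69389) = 0.35367.

0.3537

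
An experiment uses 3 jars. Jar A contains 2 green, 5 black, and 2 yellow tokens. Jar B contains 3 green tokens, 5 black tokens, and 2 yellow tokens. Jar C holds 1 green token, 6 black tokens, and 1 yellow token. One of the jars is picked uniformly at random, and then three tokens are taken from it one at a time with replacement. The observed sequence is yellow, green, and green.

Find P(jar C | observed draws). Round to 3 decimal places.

For each hypothesis, P(data | H) works out to: P(data | jar A) = (2/9)(2/9)(2/9) = 0.010974; P(data | jar B) = (2/10)(3/10)(3/10) = 0.018; P(data | jar C) = (1/8)(1/8)(1/8) = 0.0019531.
The prior-weighted likelihoods are 1/3 · 0.010974 = 0.003658, 1/3 · 0.018 = 0.006, 1/3 · 0.0019531 = 0.00065104; these sum to 0.010309.
So P(jar C | data) = (0.00065104) / (0.010309) = 0.063153.

0.063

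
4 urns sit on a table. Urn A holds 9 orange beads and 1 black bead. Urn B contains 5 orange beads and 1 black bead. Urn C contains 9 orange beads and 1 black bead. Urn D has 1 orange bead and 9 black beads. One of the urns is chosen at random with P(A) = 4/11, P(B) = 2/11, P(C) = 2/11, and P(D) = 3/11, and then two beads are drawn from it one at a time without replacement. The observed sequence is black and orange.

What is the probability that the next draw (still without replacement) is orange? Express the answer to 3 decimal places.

0.757

Compute the likelihood of the observed sequence for each case: P(data | urn A) = (1/10)(9/9) = 1/10; P(data | urn B) = (1/6)(5/5) = 1/6; P(data | urn C) = (1/10)(9/9) = 1/10; P(data | urn D) = (9/10)(1/9) = 1/10.
The prior-weighted likelihoods are 4/11 · 1/10 = 2/55, 2/11 · 1/6 = 1/33, 2/11 · 1/10 = 1/55, 3/11 · 1/10 = 3/110; these sum to 37/330.
Dividing through by the total gives posterior P(urn A | data) = 12/37, P(urn B | data) = 10/37, P(urn C | data) = 6/37, P(urn D | data) = 9/37.
The predictive probability is P(orange next | data) = (1)(12/37) + (1)(10/37) + (1)(6/37) + (0)(9/37) = 28/37.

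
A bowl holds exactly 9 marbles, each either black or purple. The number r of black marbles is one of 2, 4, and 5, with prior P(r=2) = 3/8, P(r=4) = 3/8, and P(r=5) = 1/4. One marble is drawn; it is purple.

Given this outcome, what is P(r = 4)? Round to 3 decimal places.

Under each hypothesis, the probability of this draw is: P(data | r = 2) = (7/9) = 7/9; P(data | r = 4) = (5/9) = 5/9; P(data | r = 5) = (4/9) = 4/9.
The prior-weighted likelihoods are 3/8 · 7/9 = 7/24, 3/8 · 5/9 = 5/24, 1/4 · 4/9 = 1/9; these sum to 11/18.
By Bayes' rule, P(r = 4 | data) = (5/24) / (11/18) = 15/44.

0.341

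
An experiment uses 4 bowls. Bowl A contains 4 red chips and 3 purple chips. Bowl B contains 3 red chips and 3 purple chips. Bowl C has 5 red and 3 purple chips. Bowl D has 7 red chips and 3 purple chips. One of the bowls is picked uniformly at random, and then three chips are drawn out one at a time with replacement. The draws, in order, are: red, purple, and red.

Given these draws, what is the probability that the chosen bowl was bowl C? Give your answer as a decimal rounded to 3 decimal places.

0.262

The likelihood of the observed sequence under each hypothesis: P(data | bowl A) = (4/7)(3/7)(4/7) = 0.13994; P(data | bowl B) = (3/6)(3/6)(3/6) = 0.125; P(data | bowl C) = (5/8)(3/8)(5/8) = 0.14648; P(data | bowl D) = (7/10)(3/10)(7/10) = 0.147.
Multiplying each by its prior: 1/4 · 0.13994 = 0.034985, 1/4 · 0.125 = 0.03125, 1/4 · 0.14648 = 0.036621, 1/4 · 0.147 = 0.03675; with total 0.13961.
So P(bowl C | data) = (0.036621) / (0.13961) = 0.26232.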